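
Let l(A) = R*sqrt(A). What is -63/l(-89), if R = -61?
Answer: -63*I*sqrt(89)/5429 ≈ -0.10948*I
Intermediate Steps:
l(A) = -61*sqrt(A)
-63/l(-89) = -63*I*sqrt(89)/5429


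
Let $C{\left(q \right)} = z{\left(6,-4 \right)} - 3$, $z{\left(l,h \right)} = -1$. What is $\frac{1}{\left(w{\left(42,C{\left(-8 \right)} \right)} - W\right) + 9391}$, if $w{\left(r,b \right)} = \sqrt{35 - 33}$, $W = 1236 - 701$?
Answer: $\frac{4428}{39214367} - \frac{\sqrt{2}}{78428734} \approx 0.0001129$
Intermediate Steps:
$W = 535$ ($W = 1236 - 701 = 535$)
$C{\left(q \right)} = -4$ ($C{\left(q \right)} = -1 - 3 = -4$)
$w{\left(r,b \right)} = \sqrt{2}$
$\frac{1}{\left(w{\left(42,C{\left(-8 \right)} \right)} - W\right) + 9391} = \frac{1}{\left(\sqrt{2} - 535\right) + 9391} = \frac{1}{\left(-535 + \sqrt{2}\right) + 9391} = \frac{1}{8856 + \sqrt{2}}$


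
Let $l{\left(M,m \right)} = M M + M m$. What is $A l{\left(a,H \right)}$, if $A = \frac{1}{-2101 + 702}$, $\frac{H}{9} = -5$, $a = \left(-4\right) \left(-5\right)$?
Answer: $\frac{500}{1399} \approx 0.3574$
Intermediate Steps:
$a = 20$
$H = -45$ ($H = 9 \left(-5\right) = -45$)
$l{\left(M,m \right)} = M^{2} + M m$
$A = - \frac{1}{1399}$ ($A = \frac{1}{-1399} = - \frac{1}{1399} \approx -0.0007148$)
$A l{\left(a,H \right)} = - \frac{20 \left(20 - 45\right)}{1399} = - \frac{20 \left(-25\right)}{1399} = \left(- \frac{1}{1399}\right) \left(-500\right) = \frac{500}{1399}$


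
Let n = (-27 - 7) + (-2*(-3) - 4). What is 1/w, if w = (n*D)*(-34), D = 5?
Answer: 1/5440 ≈ 0.00018382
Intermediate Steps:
n = -32 (n = -34 + (6 - 4) = -34 + 2 = -32)
w = 5440 (w = -32*5*(-34) = -160*(-34) = 5440)
1/w = 1/5440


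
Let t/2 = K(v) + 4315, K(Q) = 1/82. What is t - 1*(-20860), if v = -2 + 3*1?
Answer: 1209091/41 ≈ 29490.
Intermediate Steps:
v = 1 (v = -2 + 3 = 1)
K(Q) = 1/82
t = 353831/41 (t = 2*(1/82 + 4315) = 2*(353831/82) = 353831/41 ≈ 8630.0)
t - 1*(-20860) = 353831/41 - 1*(-20860) = 353831/41 + 20860 = 1209091/41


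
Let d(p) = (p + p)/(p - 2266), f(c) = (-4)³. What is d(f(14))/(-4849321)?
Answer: -64/5649458965 ≈ -1.1329e-8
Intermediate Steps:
f(c) = -64
d(p) = 2*p/(-2266 + p) (d(p) = (2*p)/(-2266 + p) = 2*p/(-2266 + p))
d(f(14))/(-4849321) = (2*(-64)/(-2266 - 64))/(-4849321) = (2*(-64)/(-2330))*(-1/4849321) = (2*(-64)*(-1/2330))*(-1/4849321) = (64/1165)*(-1/4849321) = -64/5649458965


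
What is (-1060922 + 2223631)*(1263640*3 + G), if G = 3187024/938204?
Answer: 1033840001106948284/234551 ≈ 4.4077e+12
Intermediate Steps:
G = 796756/234551 (G = 3187024*(1/938204) = 796756/234551 ≈ 3.3969)
(-1060922 + 2223631)*(1263640*3 + G) = (-1060922 + 2223631)*(1263640*3 + 796756/234551) = 1162709*(3790920 + 796756/234551) = 1162709*(889164873676/234551) = 1033840001106948284/234551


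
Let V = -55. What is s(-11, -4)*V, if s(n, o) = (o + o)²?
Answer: -3520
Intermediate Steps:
s(n, o) = 4*o² (s(n, o) = (2*o)² = 4*o²)
s(-11, -4)*V = (4*(-4)²)*(-55) = (4*16)*(-55) = 64*(-55) = -3520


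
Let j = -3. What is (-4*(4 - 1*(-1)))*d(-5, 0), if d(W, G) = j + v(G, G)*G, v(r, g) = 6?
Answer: 60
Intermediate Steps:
d(W, G) = -3 + 6*G
(-4*(4 - 1*(-1)))*d(-5, 0) = (-4*(4 - 1*(-1)))*(-3 + 6*0) = (-4*(4 + 1))*(-3 + 0) = -4*5*(-3) = -20*(-3) = 60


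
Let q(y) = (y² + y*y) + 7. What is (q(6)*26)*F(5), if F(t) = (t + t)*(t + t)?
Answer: 205400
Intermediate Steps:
F(t) = 4*t² (F(t) = (2*t)*(2*t) = 4*t²)
q(y) = 7 + 2*y² (q(y) = (y² + y²) + 7 = 2*y² + 7 = 7 + 2*y²)
(q(6)*26)*F(5) = ((7 + 2*6²)*26)*(4*5²) = ((7 + 2*36)*26)*(4*25) = ((7 + 72)*26)*100 = (79*26)*100 = 2054*100 = 205400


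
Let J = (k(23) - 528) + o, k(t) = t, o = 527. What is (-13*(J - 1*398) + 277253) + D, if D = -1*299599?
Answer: -17458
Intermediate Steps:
J = 22 (J = (23 - 528) + 527 = -505 + 527 = 22)
D = -299599
(-13*(J - 1*398) + 277253) + D = (-13*(22 - 1*398) + 277253) - 299599 = (-13*(22 - 398) + 277253) - 299599 = (-13*(-376) + 277253) - 299599 = (4888 + 277253) - 299599 = 282141 - 299599 = -17458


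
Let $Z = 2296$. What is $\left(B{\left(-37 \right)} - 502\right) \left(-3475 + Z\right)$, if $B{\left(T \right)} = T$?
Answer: $635481$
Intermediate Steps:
$\left(B{\left(-37 \right)} - 502\right) \left(-3475 + Z\right) = \left(-37 - 502\right) \left(-3475 + 2296\right) = \left(-37 + \left(-1325 + 823\right)\right) \left(-1179\right) = \left(-37 - 502\right) \left(-1179\right) = \left(-539\right) \left(-1179\right) = 635481$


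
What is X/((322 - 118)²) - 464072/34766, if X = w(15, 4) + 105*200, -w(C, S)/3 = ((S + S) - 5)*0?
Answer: -387140299/30142122 ≈ -12.844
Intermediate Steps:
w(C, S) = 0 (w(C, S) = -3*((S + S) - 5)*0 = -3*(2*S - 5)*0 = -3*(-5 + 2*S)*0 = -3*0 = 0)
X = 21000 (X = 0 + 105*200 = 0 + 21000 = 21000)
X/((322 - 118)²) - 464072/34766 = 21000/((322 - 118)²) - 464072/34766 = 21000/(204²) - 464072*1/34766 = 21000/41616 - 232036/17383 = 21000*(1/41616) - 232036/17383 = 875/1734 - 232036/17383 = -387140299/30142122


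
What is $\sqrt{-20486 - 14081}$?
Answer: $i \sqrt{34567} \approx 185.92 i$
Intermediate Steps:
$\sqrt{-20486 - 14081} = \sqrt{-34567} = i \sqrt{34567}$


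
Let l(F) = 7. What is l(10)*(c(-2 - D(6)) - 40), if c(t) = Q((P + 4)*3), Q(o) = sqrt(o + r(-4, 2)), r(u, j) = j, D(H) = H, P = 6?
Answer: -280 + 28*sqrt(2) ≈ -240.40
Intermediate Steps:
Q(o) = sqrt(2 + o) (Q(o) = sqrt(o + 2) = sqrt(2 + o))
c(t) = 4*sqrt(2) (c(t) = sqrt(2 + (6 + 4)*3) = sqrt(2 + 10*3) = sqrt(2 + 30) = sqrt(32) = 4*sqrt(2))
l(10)*(c(-2 - D(6)) - 40) = 7*(4*sqrt(2) - 40) = 7*(-40 + 4*sqrt(2)) = -280 + 28*sqrt(2)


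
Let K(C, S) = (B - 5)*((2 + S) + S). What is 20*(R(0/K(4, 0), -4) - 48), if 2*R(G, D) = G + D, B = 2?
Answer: -1000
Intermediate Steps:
K(C, S) = -6 - 6*S (K(C, S) = (2 - 5)*((2 + S) + S) = -3*(2 + 2*S) = -6 - 6*S)
R(G, D) = D/2 + G/2 (R(G, D) = (G + D)/2 = (D + G)/2 = D/2 + G/2)
20*(R(0/K(4, 0), -4) - 48) = 20*(((½)*(-4) + (0/(-6 - 6*0))/2) - 48) = 20*((-2 + (0/(-6 + 0))/2) - 48) = 20*((-2 + (0/(-6))/2) - 48) = 20*((-2 + (0*(-⅙))/2) - 48) = 20*((-2 + (½)*0) - 48) = 20*((-2 + 0) - 48) = 20*(-2 - 48) = 20*(-50) = -1000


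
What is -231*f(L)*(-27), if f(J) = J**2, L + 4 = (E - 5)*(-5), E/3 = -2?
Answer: 16222437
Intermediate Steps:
E = -6 (E = 3*(-2) = -6)
L = 51 (L = -4 + (-6 - 5)*(-5) = -4 - 11*(-5) = -4 + 55 = 51)
-231*f(L)*(-27) = -231*51**2*(-27) = -231*2601*(-27) = -33*18207*(-27) = -600831*(-27) = 16222437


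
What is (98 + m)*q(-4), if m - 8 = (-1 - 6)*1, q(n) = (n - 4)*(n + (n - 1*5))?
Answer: 10296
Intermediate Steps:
q(n) = (-5 + 2*n)*(-4 + n) (q(n) = (-4 + n)*(n + (n - 5)) = (-4 + n)*(n + (-5 + n)) = (-4 + n)*(-5 + 2*n) = (-5 + 2*n)*(-4 + n))
m = 1 (m = 8 + (-1 - 6)*1 = 8 - 7*1 = 8 - 7 = 1)
(98 + m)*q(-4) = (98 + 1)*(20 - 13*(-4) + 2*(-4)**2) = 99*(20 + 52 + 2*16) = 99*(20 + 52 + 32) = 99*104 = 10296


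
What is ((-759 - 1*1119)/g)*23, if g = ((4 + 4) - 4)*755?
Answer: -21597/1510 ≈ -14.303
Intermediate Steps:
g = 3020 (g = (8 - 4)*755 = 4*755 = 3020)
((-759 - 1*1119)/g)*23 = ((-759 - 1*1119)/3020)*23 = ((-759 - 1119)*(1/3020))*23 = -1878*1/3020*23 = -939/1510*23 = -21597/1510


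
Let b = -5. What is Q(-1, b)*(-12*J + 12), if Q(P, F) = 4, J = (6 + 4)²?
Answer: -4752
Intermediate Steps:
J = 100 (J = 10² = 100)
Q(-1, b)*(-12*J + 12) = 4*(-12*100 + 12) = 4*(-1200 + 12) = 4*(-1188) = -4752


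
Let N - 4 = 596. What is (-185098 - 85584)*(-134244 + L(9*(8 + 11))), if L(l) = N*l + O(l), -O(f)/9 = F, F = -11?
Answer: 8538663690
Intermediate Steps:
N = 600 (N = 4 + 596 = 600)
O(f) = 99 (O(f) = -9*(-11) = 99)
L(l) = 99 + 600*l (L(l) = 600*l + 99 = 99 + 600*l)
(-185098 - 85584)*(-134244 + L(9*(8 + 11))) = (-185098 - 85584)*(-134244 + (99 + 600*(9*(8 + 11)))) = -270682*(-134244 + (99 + 600*(9*19))) = -270682*(-134244 + (99 + 600*171)) = -270682*(-134244 + (99 + 102600)) = -270682*(-134244 + 102699) = -270682*(-31545) = 8538663690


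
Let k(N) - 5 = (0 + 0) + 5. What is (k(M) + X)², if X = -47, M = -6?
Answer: 1369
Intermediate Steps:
k(N) = 10 (k(N) = 5 + ((0 + 0) + 5) = 5 + (0 + 5) = 5 + 5 = 10)
(k(M) + X)² = (10 - 47)² = (-37)² = 1369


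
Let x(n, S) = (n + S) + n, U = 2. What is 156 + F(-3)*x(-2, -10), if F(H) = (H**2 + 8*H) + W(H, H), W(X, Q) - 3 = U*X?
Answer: 408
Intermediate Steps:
W(X, Q) = 3 + 2*X
x(n, S) = S + 2*n (x(n, S) = (S + n) + n = S + 2*n)
F(H) = 3 + H**2 + 10*H (F(H) = (H**2 + 8*H) + (3 + 2*H) = 3 + H**2 + 10*H)
156 + F(-3)*x(-2, -10) = 156 + (3 + (-3)**2 + 10*(-3))*(-10 + 2*(-2)) = 156 + (3 + 9 - 30)*(-10 - 4) = 156 - 18*(-14) = 156 + 252 = 408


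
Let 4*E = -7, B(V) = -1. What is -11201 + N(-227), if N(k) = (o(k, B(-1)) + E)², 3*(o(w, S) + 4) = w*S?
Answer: -909023/144 ≈ -6312.7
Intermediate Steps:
o(w, S) = -4 + S*w/3 (o(w, S) = -4 + (w*S)/3 = -4 + (S*w)/3 = -4 + S*w/3)
E = -7/4 (E = (¼)*(-7) = -7/4 ≈ -1.7500)
N(k) = (-23/4 - k/3)² (N(k) = ((-4 + (⅓)*(-1)*k) - 7/4)² = ((-4 - k/3) - 7/4)² = (-23/4 - k/3)²)
-11201 + N(-227) = -11201 + (69 + 4*(-227))²/144 = -11201 + (69 - 908)²/144 = -11201 + (1/144)*(-839)² = -11201 + (1/144)*703921 = -11201 + 703921/144 = -909023/144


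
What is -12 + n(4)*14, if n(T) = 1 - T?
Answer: -54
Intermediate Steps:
-12 + n(4)*14 = -12 + (1 - 1*4)*14 = -12 + (1 - 4)*14 = -12 - 3*14 = -12 - 42 = -54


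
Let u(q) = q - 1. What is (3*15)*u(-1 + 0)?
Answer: -90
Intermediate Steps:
u(q) = -1 + q
(3*15)*u(-1 + 0) = (3*15)*(-1 + (-1 + 0)) = 45*(-1 - 1) = 45*(-2) = -90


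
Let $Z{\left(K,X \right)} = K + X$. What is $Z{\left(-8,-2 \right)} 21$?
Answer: $-210$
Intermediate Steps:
$Z{\left(-8,-2 \right)} 21 = \left(-8 - 2\right) 21 = \left(-10\right) 21 = -210$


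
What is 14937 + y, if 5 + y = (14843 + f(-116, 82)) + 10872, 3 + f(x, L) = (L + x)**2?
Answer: 41800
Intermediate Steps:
f(x, L) = -3 + (L + x)**2
y = 26863 (y = -5 + ((14843 + (-3 + (82 - 116)**2)) + 10872) = -5 + ((14843 + (-3 + (-34)**2)) + 10872) = -5 + ((14843 + (-3 + 1156)) + 10872) = -5 + ((14843 + 1153) + 10872) = -5 + (15996 + 10872) = -5 + 26868 = 26863)
14937 + y = 14937 + 26863 = 41800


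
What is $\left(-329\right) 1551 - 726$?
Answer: $-511005$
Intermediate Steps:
$\left(-329\right) 1551 - 726 = -510279 - 726 = -511005$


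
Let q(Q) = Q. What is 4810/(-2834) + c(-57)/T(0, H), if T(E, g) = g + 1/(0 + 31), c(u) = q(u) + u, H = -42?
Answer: 144521/141809 ≈ 1.0191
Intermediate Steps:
c(u) = 2*u (c(u) = u + u = 2*u)
T(E, g) = 1/31 + g (T(E, g) = g + 1/31 = 1/31 + g)
4810/(-2834) + c(-57)/T(0, H) = 4810/(-2834) + (2*(-57))/(1/31 - 42) = 4810*(-1/2834) - 114/(-1301/31) = -185/109 - 114*(-31/1301) = -185/109 + 3534/1301 = 144521/141809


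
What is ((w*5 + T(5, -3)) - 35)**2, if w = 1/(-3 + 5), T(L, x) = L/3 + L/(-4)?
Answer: 148225/144 ≈ 1029.3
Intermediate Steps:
T(L, x) = L/12 (T(L, x) = L*(1/3) + L*(-1/4) = L/3 - L/4 = L/12)
w = 1/2 ≈ 0.50000
((w*5 + T(5, -3)) - 35)**2 = (((1/2)*5 + (1/12)*5) - 35)**2 = ((5/2 + 5/12) - 35)**2 = (35/12 - 35)**2 = (-385/12)**2 = 148225/144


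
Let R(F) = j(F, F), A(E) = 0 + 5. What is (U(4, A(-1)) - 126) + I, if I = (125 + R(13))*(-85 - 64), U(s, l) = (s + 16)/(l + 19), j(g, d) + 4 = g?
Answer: -120547/6 ≈ -20091.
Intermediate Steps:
j(g, d) = -4 + g
A(E) = 5
U(s, l) = (16 + s)/(19 + l)
R(F) = -4 + F
I = -19966 (I = (125 + (-4 + 13))*(-85 - 64) = (125 + 9)*(-149) = 134*(-149) = -19966)
(U(4, A(-1)) - 126) + I = ((16 + 4)/(19 + 5) - 126) - 19966 = (20/24 - 126) - 19966 = ((1/24)*20 - 126) - 19966 = (⅚ - 126) - 19966 = -751/6 - 19966 = -120547/6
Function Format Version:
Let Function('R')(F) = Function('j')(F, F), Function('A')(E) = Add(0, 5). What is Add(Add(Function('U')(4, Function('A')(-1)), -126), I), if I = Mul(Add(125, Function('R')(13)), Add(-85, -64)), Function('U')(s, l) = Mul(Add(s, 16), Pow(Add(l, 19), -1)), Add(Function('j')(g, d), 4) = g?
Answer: Rational(-120547, 6) ≈ -20091.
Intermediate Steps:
Function('j')(g, d) = Add(-4, g)
Function('A')(E) = 5
Function('U')(s, l) = Mul(Pow(Add(19, l), -1), Add(16, s)) (Function('U')(s, l) = Mul(Add(16, s), Pow(Add(19, l), -1)) = Mul(Pow(Add(19, l), -1), Add(16, s)))
Function('R')(F) = Add(-4, F)
I = -19966 (I = Mul(Add(125, Add(-4, 13)), Add(-85, -64)) = Mul(Add(125, 9), -149) = Mul(134, -149) = -19966)
Add(Add(Function('U')(4, Function('A')(-1)), -126), I) = Add(Add(Mul(Pow(Add(19, 5), -1), Add(16, 4)), -126), -19966) = Add(Add(Mul(Pow(24, -1), 20), -126), -19966) = Add(Add(Mul(Rational(1, 24), 20), -126), -19966) = Add(Add(Rational(5, 6), -126), -19966) = Add(Rational(-751, 6), -19966) = Rational(-120547, 6)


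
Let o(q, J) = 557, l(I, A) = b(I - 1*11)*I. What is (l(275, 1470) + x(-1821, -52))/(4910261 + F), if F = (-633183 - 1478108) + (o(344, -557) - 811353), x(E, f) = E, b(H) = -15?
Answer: -2973/994087 ≈ -0.0029907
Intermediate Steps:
l(I, A) = -15*I
F = -2922087 (F = (-633183 - 1478108) + (557 - 811353) = -2111291 - 810796 = -2922087)
(l(275, 1470) + x(-1821, -52))/(4910261 + F) = (-15*275 - 1821)/(4910261 - 2922087) = (-4125 - 1821)/1988174 = -5946*1/1988174 = -2973/994087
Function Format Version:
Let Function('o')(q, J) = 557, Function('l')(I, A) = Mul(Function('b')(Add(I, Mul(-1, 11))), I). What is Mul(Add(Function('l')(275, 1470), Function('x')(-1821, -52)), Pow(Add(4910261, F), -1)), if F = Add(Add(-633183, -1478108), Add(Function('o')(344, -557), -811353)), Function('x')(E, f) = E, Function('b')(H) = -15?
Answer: Rational(-2973, 994087) ≈ -0.0029907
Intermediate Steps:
Function('l')(I, A) = Mul(-15, I)
F = -2922087 (F = Add(Add(-633183, -1478108), Add(557, -811353)) = Add(-2111291, -810796) = -2922087)
Mul(Add(Function('l')(275, 1470), Function('x')(-1821, -52)), Pow(Add(4910261, F), -1)) = Mul(Add(Mul(-15, 275), -1821), Pow(Add(4910261, -2922087), -1)) = Mul(Add(-4125, -1821), Pow(1988174, -1)) = Mul(-5946, Rational(1, 1988174)) = Rational(-2973, 994087)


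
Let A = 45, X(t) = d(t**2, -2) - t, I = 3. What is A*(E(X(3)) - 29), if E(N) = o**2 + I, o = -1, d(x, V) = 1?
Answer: -1125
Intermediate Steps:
X(t) = 1 - t
E(N) = 4 (E(N) = (-1)**2 + 3 = 1 + 3 = 4)
A*(E(X(3)) - 29) = 45*(4 - 29) = 45*(-25) = -1125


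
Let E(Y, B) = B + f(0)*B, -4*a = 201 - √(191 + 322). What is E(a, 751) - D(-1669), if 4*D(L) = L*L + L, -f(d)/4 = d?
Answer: -695222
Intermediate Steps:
f(d) = -4*d
D(L) = L/4 + L²/4 (D(L) = (L*L + L)/4 = (L² + L)/4 = (L + L²)/4 = L/4 + L²/4)
a = -201/4 + 3*√57/4 (a = -(201 - √(191 + 322))/4 = -(201 - √513)/4 = -(201 - 3*√57)/4 = -201/4 + 3*√57/4 ≈ -44.588)
E(Y, B) = B (E(Y, B) = B + (-4*0)*B = B + 0*B = B + 0 = B)
E(a, 751) - D(-1669) = 751 - (-1669)*(1 - 1669)/4 = 751 - (-1669)*(-1668)/4 = 751 - 1*695973 = 751 - 695973 = -695222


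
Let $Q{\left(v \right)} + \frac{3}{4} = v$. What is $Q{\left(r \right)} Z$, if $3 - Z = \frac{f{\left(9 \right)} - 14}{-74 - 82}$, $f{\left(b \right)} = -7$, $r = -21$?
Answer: $- \frac{12963}{208} \approx -62.322$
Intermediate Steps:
$Q{\left(v \right)} = - \frac{3}{4} + v$
$Z = \frac{149}{52}$ ($Z = 3 - \frac{-7 - 14}{-74 - 82} = 3 - - \frac{21}{-156} = 3 - \left(-21\right) \left(- \frac{1}{156}\right) = 3 - \frac{7}{52} = \frac{149}{52} \approx 2.8654$)
$Q{\left(r \right)} Z = \left(- \frac{3}{4} - 21\right) \frac{149}{52} = \left(- \frac{87}{4}\right) \frac{149}{52} = - \frac{12963}{208}$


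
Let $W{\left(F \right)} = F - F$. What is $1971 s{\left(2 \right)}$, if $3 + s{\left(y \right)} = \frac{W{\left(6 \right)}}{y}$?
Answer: $-5913$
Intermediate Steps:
$W{\left(F \right)} = 0$
$s{\left(y \right)} = -3$ ($s{\left(y \right)} = -3 + \frac{0}{y} = -3 + 0 = -3$)
$1971 s{\left(2 \right)} = 1971 \left(-3\right) = -5913$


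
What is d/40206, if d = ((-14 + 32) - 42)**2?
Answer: 96/6701 ≈ 0.014326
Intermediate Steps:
d = 576 (d = (18 - 42)**2 = (-24)**2 = 576)
d/40206 = 576/40206 = 576*(1/40206) = 96/6701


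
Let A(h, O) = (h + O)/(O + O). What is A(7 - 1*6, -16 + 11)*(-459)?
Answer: -918/5 ≈ -183.60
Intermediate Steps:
A(h, O) = (O + h)/(2*O) (A(h, O) = (O + h)/((2*O)) = (O + h)*(1/(2*O)) = (O + h)/(2*O))
A(7 - 1*6, -16 + 11)*(-459) = (((-16 + 11) + (7 - 1*6))/(2*(-16 + 11)))*(-459) = ((½)*(-5 + (7 - 6))/(-5))*(-459) = ((½)*(-⅕)*(-5 + 1))*(-459) = ((½)*(-⅕)*(-4))*(-459) = (⅖)*(-459) = -918/5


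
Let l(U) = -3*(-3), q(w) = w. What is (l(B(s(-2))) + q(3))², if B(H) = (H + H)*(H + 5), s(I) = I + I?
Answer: 144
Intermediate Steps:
s(I) = 2*I
B(H) = 2*H*(5 + H) (B(H) = (2*H)*(5 + H) = 2*H*(5 + H))
l(U) = 9
(l(B(s(-2))) + q(3))² = (9 + 3)² = 12² = 144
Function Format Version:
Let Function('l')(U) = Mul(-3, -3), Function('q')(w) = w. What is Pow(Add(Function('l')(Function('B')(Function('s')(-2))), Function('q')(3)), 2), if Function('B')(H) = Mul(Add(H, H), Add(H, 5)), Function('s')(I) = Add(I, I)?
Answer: 144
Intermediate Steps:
Function('s')(I) = Mul(2, I)
Function('B')(H) = Mul(2, H, Add(5, H)) (Function('B')(H) = Mul(Mul(2, H), Add(5, H)) = Mul(2, H, Add(5, H)))
Function('l')(U) = 9
Pow(Add(Function('l')(Function('B')(Function('s')(-2))), Function('q')(3)), 2) = Pow(Add(9, 3), 2) = Pow(12, 2) = 144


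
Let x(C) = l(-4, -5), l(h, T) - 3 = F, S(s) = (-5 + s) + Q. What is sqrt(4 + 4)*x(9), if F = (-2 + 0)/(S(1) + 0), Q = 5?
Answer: 2*sqrt(2) ≈ 2.8284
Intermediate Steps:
S(s) = s (S(s) = (-5 + s) + 5 = s)
F = -2 (F = (-2 + 0)/(1 + 0) = -2/1 = -2*1 = -2)
l(h, T) = 1 (l(h, T) = 3 - 2 = 1)
x(C) = 1
sqrt(4 + 4)*x(9) = sqrt(4 + 4)*1 = sqrt(8)*1 = (2*sqrt(2))*1 = 2*sqrt(2)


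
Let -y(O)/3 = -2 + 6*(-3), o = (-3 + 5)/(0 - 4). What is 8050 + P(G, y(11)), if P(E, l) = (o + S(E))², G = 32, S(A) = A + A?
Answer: 48329/4 ≈ 12082.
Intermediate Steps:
S(A) = 2*A
o = -½ (o = 2/(-4) = 2*(-¼) = -½ ≈ -0.50000)
y(O) = 60 (y(O) = -3*(-2 + 6*(-3)) = -3*(-2 - 18) = -3*(-20) = 60)
P(E, l) = (-½ + 2*E)²
8050 + P(G, y(11)) = 8050 + (-1 + 4*32)²/4 = 8050 + (-1 + 128)²/4 = 8050 + (¼)*127² = 8050 + (¼)*16129 = 8050 + 16129/4 = 48329/4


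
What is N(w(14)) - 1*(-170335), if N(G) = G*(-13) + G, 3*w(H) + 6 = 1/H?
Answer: 1192511/7 ≈ 1.7036e+5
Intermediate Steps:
w(H) = -2 + 1/(3*H) (w(H) = -2 + (1/H)/3 = -2 + 1/(3*H))
N(G) = -12*G (N(G) = -13*G + G = -12*G)
N(w(14)) - 1*(-170335) = -12*(-2 + (1/3)/14) - 1*(-170335) = -12*(-2 + (1/3)*(1/14)) + 170335 = -12*(-2 + 1/42) + 170335 = -12*(-83/42) + 170335 = 166/7 + 170335 = 1192511/7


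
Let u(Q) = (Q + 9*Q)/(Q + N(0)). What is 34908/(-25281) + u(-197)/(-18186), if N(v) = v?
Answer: -35282761/25542237 ≈ -1.3813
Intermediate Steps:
u(Q) = 10 (u(Q) = (Q + 9*Q)/(Q + 0) = (10*Q)/Q = 10)
34908/(-25281) + u(-197)/(-18186) = 34908/(-25281) + 10/(-18186) = 34908*(-1/25281) + 10*(-1/18186) = -11636/8427 - 5/9093 = -35282761/25542237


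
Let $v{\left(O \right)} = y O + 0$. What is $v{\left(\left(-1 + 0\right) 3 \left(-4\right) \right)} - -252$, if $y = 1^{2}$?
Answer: $264$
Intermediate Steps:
$y = 1$
$v{\left(O \right)} = O$ ($v{\left(O \right)} = 1 O + 0 = O + 0 = O$)
$v{\left(\left(-1 + 0\right) 3 \left(-4\right) \right)} - -252 = \left(-1 + 0\right) 3 \left(-4\right) - -252 = \left(-1\right) 3 \left(-4\right) + 252 = \left(-3\right) \left(-4\right) + 252 = 12 + 252 = 264$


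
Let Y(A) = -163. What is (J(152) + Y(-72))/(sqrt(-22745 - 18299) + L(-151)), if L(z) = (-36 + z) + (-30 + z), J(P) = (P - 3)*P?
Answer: -2068620/44117 - 22485*I*sqrt(10261)/88234 ≈ -46.889 - 25.814*I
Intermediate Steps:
J(P) = P*(-3 + P) (J(P) = (-3 + P)*P = P*(-3 + P))
L(z) = -66 + 2*z
(J(152) + Y(-72))/(sqrt(-22745 - 18299) + L(-151)) = (152*(-3 + 152) - 163)/(sqrt(-22745 - 18299) + (-66 + 2*(-151))) = (152*149 - 163)/(sqrt(-41044) + (-66 - 302)) = (22648 - 163)/(2*I*sqrt(10261) - 368) = 22485/(-368 + 2*I*sqrt(10261))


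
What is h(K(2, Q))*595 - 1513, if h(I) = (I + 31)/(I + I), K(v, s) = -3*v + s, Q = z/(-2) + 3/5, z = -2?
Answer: -145707/44 ≈ -3311.5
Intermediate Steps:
Q = 8/5 (Q = -2/(-2) + 3/5 = -2*(-½) + 3*(⅕) = 1 + ⅗ = 8/5 ≈ 1.6000)
K(v, s) = s - 3*v
h(I) = (31 + I)/(2*I) (h(I) = (31 + I)/((2*I)) = (31 + I)*(1/(2*I)) = (31 + I)/(2*I))
h(K(2, Q))*595 - 1513 = ((31 + (8/5 - 3*2))/(2*(8/5 - 3*2)))*595 - 1513 = ((31 + (8/5 - 6))/(2*(8/5 - 6)))*595 - 1513 = ((31 - 22/5)/(2*(-22/5)))*595 - 1513 = ((½)*(-5/22)*(133/5))*595 - 1513 = -133/44*595 - 1513 = -79135/44 - 1513 = -145707/44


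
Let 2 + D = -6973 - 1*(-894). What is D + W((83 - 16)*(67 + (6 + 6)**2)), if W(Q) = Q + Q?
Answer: 22193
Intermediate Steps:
W(Q) = 2*Q
D = -6081 (D = -2 + (-6973 - 1*(-894)) = -2 + (-6973 + 894) = -2 - 6079 = -6081)
D + W((83 - 16)*(67 + (6 + 6)**2)) = -6081 + 2*((83 - 16)*(67 + (6 + 6)**2)) = -6081 + 2*(67*(67 + 12**2)) = -6081 + 2*(67*(67 + 144)) = -6081 + 2*(67*211) = -6081 + 2*14137 = -6081 + 28274 = 22193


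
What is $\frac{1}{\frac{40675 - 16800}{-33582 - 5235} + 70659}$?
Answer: $\frac{38817}{2742746528} \approx 1.4153 \cdot 10^{-5}$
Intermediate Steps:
$\frac{1}{\frac{40675 - 16800}{-33582 - 5235} + 70659} = \frac{1}{\frac{23875}{-38817} + 70659} = \frac{1}{23875 \left(- \frac{1}{38817}\right) + 70659} = \frac{1}{- \frac{23875}{38817} + 70659} = \frac{1}{\frac{2742746528}{38817}} = \frac{38817}{2742746528}$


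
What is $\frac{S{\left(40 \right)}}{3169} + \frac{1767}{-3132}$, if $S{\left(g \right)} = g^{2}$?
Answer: $- \frac{196141}{3308436} \approx -0.059285$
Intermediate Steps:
$\frac{S{\left(40 \right)}}{3169} + \frac{1767}{-3132} = \frac{40^{2}}{3169} + \frac{1767}{-3132} = 1600 \cdot \frac{1}{3169} + 1767 \left(- \frac{1}{3132}\right) = \frac{1600}{3169} - \frac{589}{1044} = - \frac{196141}{3308436}$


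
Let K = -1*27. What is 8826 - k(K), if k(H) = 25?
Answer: 8801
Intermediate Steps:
K = -27
8826 - k(K) = 8826 - 1*25 = 8826 - 25 = 8801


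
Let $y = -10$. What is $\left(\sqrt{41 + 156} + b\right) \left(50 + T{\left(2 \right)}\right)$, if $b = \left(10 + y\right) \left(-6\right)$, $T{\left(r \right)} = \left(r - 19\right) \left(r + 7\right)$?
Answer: $- 103 \sqrt{197} \approx -1445.7$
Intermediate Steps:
$T{\left(r \right)} = \left(-19 + r\right) \left(7 + r\right)$
$b = 0$ ($b = \left(10 - 10\right) \left(-6\right) = 0 \left(-6\right) = 0$)
$\left(\sqrt{41 + 156} + b\right) \left(50 + T{\left(2 \right)}\right) = \left(\sqrt{41 + 156} + 0\right) \left(50 - \left(157 - 4\right)\right) = \left(\sqrt{197} + 0\right) \left(50 - 153\right) = \sqrt{197} \left(50 - 153\right) = \sqrt{197} \left(-103\right) = - 103 \sqrt{197}$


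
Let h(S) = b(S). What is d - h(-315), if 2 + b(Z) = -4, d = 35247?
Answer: 35253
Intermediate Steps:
b(Z) = -6 (b(Z) = -2 - 4 = -6)
h(S) = -6
d - h(-315) = 35247 - 1*(-6) = 35247 + 6 = 35253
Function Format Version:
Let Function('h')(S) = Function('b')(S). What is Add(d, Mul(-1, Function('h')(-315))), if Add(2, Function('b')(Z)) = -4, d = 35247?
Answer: 35253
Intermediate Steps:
Function('b')(Z) = -6 (Function('b')(Z) = Add(-2, -4) = -6)
Function('h')(S) = -6
Add(d, Mul(-1, Function('h')(-315))) = Add(35247, Mul(-1, -6)) = Add(35247, 6) = 35253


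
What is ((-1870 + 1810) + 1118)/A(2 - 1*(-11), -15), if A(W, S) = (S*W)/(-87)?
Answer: 30682/65 ≈ 472.03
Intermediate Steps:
A(W, S) = -S*W/87 (A(W, S) = (S*W)*(-1/87) = -S*W/87)
((-1870 + 1810) + 1118)/A(2 - 1*(-11), -15) = ((-1870 + 1810) + 1118)/((-1/87*(-15)*(2 - 1*(-11)))) = (-60 + 1118)/((-1/87*(-15)*(2 + 11))) = 1058/((-1/87*(-15)*13)) = 1058/(65/29) = 1058*(29/65) = 30682/65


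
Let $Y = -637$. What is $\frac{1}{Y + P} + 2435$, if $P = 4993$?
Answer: $\frac{10606861}{4356} \approx 2435.0$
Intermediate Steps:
$\frac{1}{Y + P} + 2435 = \frac{1}{-637 + 4993} + 2435 = \frac{1}{4356} + 2435 = \frac{10606861}{4356}$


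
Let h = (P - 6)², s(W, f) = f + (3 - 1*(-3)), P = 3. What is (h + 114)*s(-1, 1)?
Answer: 861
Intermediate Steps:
s(W, f) = 6 + f (s(W, f) = f + (3 + 3) = f + 6 = 6 + f)
h = 9 (h = (3 - 6)² = (-3)² = 9)
(h + 114)*s(-1, 1) = (9 + 114)*(6 + 1) = 123*7 = 861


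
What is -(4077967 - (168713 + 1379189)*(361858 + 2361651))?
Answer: 4215720950151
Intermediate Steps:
-(4077967 - (168713 + 1379189)*(361858 + 2361651)) = -(4077967 - 1547902*2723509) = -(4077967 - 1*4215725028118) = -(4077967 - 4215725028118) = -1*(-4215720950151) = 4215720950151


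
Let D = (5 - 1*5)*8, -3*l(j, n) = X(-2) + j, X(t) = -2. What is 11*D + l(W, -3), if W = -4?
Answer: 2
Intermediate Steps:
l(j, n) = 2/3 - j/3 (l(j, n) = -(-2 + j)/3 = 2/3 - j/3)
D = 0 (D = (5 - 5)*8 = 0*8 = 0)
11*D + l(W, -3) = 11*0 + (2/3 - 1/3*(-4)) = 0 + (2/3 + 4/3) = 0 + 2 = 2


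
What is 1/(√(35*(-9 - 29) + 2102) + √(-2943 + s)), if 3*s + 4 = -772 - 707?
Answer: 3/(2*(3*√193 + I*√7734)) ≈ 0.0066008 - 0.013928*I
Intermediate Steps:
s = -1483/3 (s = -4/3 + (-772 - 707)/3 = -4/3 + (⅓)*(-1479) = -4/3 - 493 = -1483/3 ≈ -494.33)
1/(√(35*(-9 - 29) + 2102) + √(-2943 + s)) = 1/(√(35*(-9 - 29) + 2102) + √(-2943 - 1483/3)) = 1/(√(35*(-38) + 2102) + √(-10312/3)) = 1/(√(-1330 + 2102) + 2*I*√7734/3) = 1/(√772 + 2*I*√7734/3) = 1/(2*√193 + 2*I*√7734/3)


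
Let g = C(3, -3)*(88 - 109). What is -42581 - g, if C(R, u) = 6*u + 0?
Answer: -42959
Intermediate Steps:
C(R, u) = 6*u
g = 378 (g = (6*(-3))*(88 - 109) = -18*(-21) = 378)
-42581 - g = -42581 - 1*378 = -42581 - 378 = -42959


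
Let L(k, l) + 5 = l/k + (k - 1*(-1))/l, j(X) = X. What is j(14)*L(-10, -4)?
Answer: -329/10 ≈ -32.900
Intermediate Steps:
L(k, l) = -5 + l/k + (1 + k)/l (L(k, l) = -5 + (l/k + (k - 1*(-1))/l) = -5 + (l/k + (k + 1)/l) = -5 + (l/k + (1 + k)/l) = -5 + l/k + (1 + k)/l)
j(14)*L(-10, -4) = 14*(-5 + 1/(-4) - 10/(-4) - 4/(-10)) = 14*(-5 - 1/4 - 10*(-1/4) - 4*(-1/10)) = 14*(-5 - 1/4 + 5/2 + 2/5) = 14*(-47/20) = -329/10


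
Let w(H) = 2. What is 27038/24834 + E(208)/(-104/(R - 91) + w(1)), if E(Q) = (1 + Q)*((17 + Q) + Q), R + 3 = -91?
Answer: 69297046357/1961886 ≈ 35322.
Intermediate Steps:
R = -94 (R = -3 - 91 = -94)
E(Q) = (1 + Q)*(17 + 2*Q)
27038/24834 + E(208)/(-104/(R - 91) + w(1)) = 27038/24834 + (17 + 2*208² + 19*208)/(-104/(-94 - 91) + 2) = 27038*(1/24834) + (17 + 2*43264 + 3952)/(-104/(-185) + 2) = 13519/12417 + (17 + 86528 + 3952)/(-104*(-1/185) + 2) = 13519/12417 + 90497/(104/185 + 2) = 13519/12417 + 90497/(474/185) = 13519/12417 + 90497*(185/474) = 13519/12417 + 16741945/474 = 69297046357/1961886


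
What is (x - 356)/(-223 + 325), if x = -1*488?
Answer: -422/51 ≈ -8.2745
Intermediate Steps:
x = -488
(x - 356)/(-223 + 325) = (-488 - 356)/(-223 + 325) = -844/102 = -844*1/102 = -422/51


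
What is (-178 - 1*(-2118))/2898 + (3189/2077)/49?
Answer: 14762953/21067011 ≈ 0.70076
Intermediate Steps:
(-178 - 1*(-2118))/2898 + (3189/2077)/49 = (-178 + 2118)*(1/2898) + (3189*(1/2077))*(1/49) = 1940*(1/2898) + (3189/2077)*(1/49) = 970/1449 + 3189/101773 = 14762953/21067011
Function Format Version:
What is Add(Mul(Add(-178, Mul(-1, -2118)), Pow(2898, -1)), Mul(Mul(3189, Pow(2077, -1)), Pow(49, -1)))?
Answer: Rational(14762953, 21067011) ≈ 0.70076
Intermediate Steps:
Add(Mul(Add(-178, Mul(-1, -2118)), Pow(2898, -1)), Mul(Mul(3189, Pow(2077, -1)), Pow(49, -1))) = Add(Mul(Add(-178, 2118), Rational(1, 2898)), Mul(Mul(3189, Rational(1, 2077)), Rational(1, 49))) = Add(Mul(1940, Rational(1, 2898)), Mul(Rational(3189, 2077), Rational(1, 49))) = Add(Rational(970, 1449), Rational(3189, 101773)) = Rational(14762953, 21067011)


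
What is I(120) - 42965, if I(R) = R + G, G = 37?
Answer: -42808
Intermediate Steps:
I(R) = 37 + R (I(R) = R + 37 = 37 + R)
I(120) - 42965 = (37 + 120) - 42965 = 157 - 42965 = -42808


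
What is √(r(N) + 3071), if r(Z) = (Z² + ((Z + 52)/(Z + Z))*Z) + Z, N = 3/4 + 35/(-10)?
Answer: √49607/4 ≈ 55.682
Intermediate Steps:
N = -11/4 (N = 3*(¼) + 35*(-⅒) = ¾ - 7/2 = -11/4 ≈ -2.7500)
r(Z) = 26 + Z² + 3*Z/2 (r(Z) = (Z² + ((52 + Z)/((2*Z)))*Z) + Z = (Z² + ((52 + Z)*(1/(2*Z)))*Z) + Z = (Z² + ((52 + Z)/(2*Z))*Z) + Z = (Z² + (26 + Z/2)) + Z = (26 + Z² + Z/2) + Z = 26 + Z² + 3*Z/2)
√(r(N) + 3071) = √((26 + (-11/4)² + (3/2)*(-11/4)) + 3071) = √((26 + 121/16 - 33/8) + 3071) = √(471/16 + 3071) = √(49607/16) = √49607/4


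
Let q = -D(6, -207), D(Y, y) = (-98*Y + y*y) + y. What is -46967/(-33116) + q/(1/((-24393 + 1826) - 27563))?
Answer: 69814059081287/33116 ≈ 2.1082e+9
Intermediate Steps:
D(Y, y) = y + y² - 98*Y (D(Y, y) = (-98*Y + y²) + y = (y² - 98*Y) + y = y + y² - 98*Y)
q = -42054 (q = -(-207 + (-207)² - 98*6) = -(-207 + 42849 - 588) = -1*42054 = -42054)
-46967/(-33116) + q/(1/((-24393 + 1826) - 27563)) = -46967/(-33116) - 42054/(1/((-24393 + 1826) - 27563)) = -46967*(-1/33116) - 42054/(1/(-22567 - 27563)) = 46967/33116 - 42054/(1/(-50130)) = 46967/33116 - 42054/(-1/50130) = 46967/33116 - 42054*(-50130) = 46967/33116 + 2108167020 = 69814059081287/33116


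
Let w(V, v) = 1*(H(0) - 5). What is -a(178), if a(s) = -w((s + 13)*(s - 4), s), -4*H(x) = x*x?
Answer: -5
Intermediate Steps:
H(x) = -x**2/4 (H(x) = -x*x/4 = -x**2/4)
w(V, v) = -5 (w(V, v) = 1*(-1/4*0**2 - 5) = 1*(-1/4*0 - 5) = 1*(0 - 5) = 1*(-5) = -5)
a(s) = 5 (a(s) = -1*(-5) = 5)
-a(178) = -1*5 = -5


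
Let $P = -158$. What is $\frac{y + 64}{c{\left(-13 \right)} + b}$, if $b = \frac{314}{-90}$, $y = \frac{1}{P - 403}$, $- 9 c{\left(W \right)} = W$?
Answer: $- \frac{23415}{748} \approx -31.303$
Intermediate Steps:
$c{\left(W \right)} = - \frac{W}{9}$
$y = - \frac{1}{561}$ ($y = \frac{1}{-158 - 403} = \frac{1}{-561} = - \frac{1}{561} \approx -0.0017825$)
$b = - \frac{157}{45}$ ($b = 314 \left(- \frac{1}{90}\right) = - \frac{157}{45} \approx -3.4889$)
$\frac{y + 64}{c{\left(-13 \right)} + b} = \frac{- \frac{1}{561} + 64}{\left(- \frac{1}{9}\right) \left(-13\right) - \frac{157}{45}} = \frac{35903}{561 \left(\frac{13}{9} - \frac{157}{45}\right)} = \frac{35903}{561 \left(- \frac{92}{45}\right)} = \frac{35903}{561} \left(- \frac{45}{92}\right) = - \frac{23415}{748}$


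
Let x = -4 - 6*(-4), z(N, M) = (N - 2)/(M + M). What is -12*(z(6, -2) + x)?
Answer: -228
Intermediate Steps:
z(N, M) = (-2 + N)/(2*M) (z(N, M) = (-2 + N)/((2*M)) = (-2 + N)*(1/(2*M)) = (-2 + N)/(2*M))
x = 20 (x = -4 - 1*(-24) = -4 + 24 = 20)
-12*(z(6, -2) + x) = -12*((½)*(-2 + 6)/(-2) + 20) = -12*((½)*(-½)*4 + 20) = -12*(-1 + 20) = -12*19 = -228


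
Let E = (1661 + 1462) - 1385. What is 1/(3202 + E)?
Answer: 1/4940 ≈ 0.00020243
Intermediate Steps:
E = 1738 (E = 3123 - 1385 = 1738)
1/(3202 + E) = 1/(3202 + 1738) = 1/4940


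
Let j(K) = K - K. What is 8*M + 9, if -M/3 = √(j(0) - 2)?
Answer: 9 - 24*I*√2 ≈ 9.0 - 33.941*I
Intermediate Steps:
j(K) = 0
M = -3*I*√2 (M = -3*√(0 - 2) = -3*I*√2 ≈ -4.2426*I)
8*M + 9 = 8*(-3*I*√2) + 9 = -24*I*√2 + 9 = 9 - 24*I*√2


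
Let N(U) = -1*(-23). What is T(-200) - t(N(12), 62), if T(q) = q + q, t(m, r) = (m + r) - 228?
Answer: -257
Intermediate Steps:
N(U) = 23
t(m, r) = -228 + m + r
T(q) = 2*q
T(-200) - t(N(12), 62) = 2*(-200) - (-228 + 23 + 62) = -400 - 1*(-143) = -400 + 143 = -257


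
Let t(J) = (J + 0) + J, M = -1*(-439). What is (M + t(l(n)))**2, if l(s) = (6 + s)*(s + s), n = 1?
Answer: 218089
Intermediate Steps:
l(s) = 2*s*(6 + s) (l(s) = (6 + s)*(2*s) = 2*s*(6 + s))
M = 439
t(J) = 2*J (t(J) = J + J = 2*J)
(M + t(l(n)))**2 = (439 + 2*(2*1*(6 + 1)))**2 = (439 + 2*(2*1*7))**2 = (439 + 2*14)**2 = (439 + 28)**2 = 467**2 = 218089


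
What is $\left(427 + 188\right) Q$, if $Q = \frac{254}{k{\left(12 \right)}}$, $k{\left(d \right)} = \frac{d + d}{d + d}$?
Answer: $156210$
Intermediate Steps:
$k{\left(d \right)} = 1$ ($k{\left(d \right)} = \frac{2 d}{2 d} = 2 d \frac{1}{2 d} = 1$)
$Q = 254$ ($Q = \frac{254}{1} = 254 \cdot 1 = 254$)
$\left(427 + 188\right) Q = \left(427 + 188\right) 254 = 615 \cdot 254 = 156210$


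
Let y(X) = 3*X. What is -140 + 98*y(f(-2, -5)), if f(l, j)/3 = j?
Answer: -4550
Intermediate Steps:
f(l, j) = 3*j
-140 + 98*y(f(-2, -5)) = -140 + 98*(3*(3*(-5))) = -140 + 98*(3*(-15)) = -140 + 98*(-45) = -140 - 4410 = -4550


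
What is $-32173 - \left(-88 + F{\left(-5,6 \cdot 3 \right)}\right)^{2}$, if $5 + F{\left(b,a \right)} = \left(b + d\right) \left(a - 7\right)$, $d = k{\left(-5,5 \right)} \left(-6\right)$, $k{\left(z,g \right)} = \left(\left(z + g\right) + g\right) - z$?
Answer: $-685037$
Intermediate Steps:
$k{\left(z,g \right)} = 2 g$ ($k{\left(z,g \right)} = \left(\left(g + z\right) + g\right) - z = \left(z + 2 g\right) - z = 2 g$)
$d = -60$ ($d = 2 \cdot 5 \left(-6\right) = 10 \left(-6\right) = -60$)
$F{\left(b,a \right)} = -5 + \left(-60 + b\right) \left(-7 + a\right)$ ($F{\left(b,a \right)} = -5 + \left(b - 60\right) \left(a - 7\right) = -5 + \left(-60 + b\right) \left(-7 + a\right)$)
$-32173 - \left(-88 + F{\left(-5,6 \cdot 3 \right)}\right)^{2} = -32173 - \left(-88 + \left(415 - 60 \cdot 6 \cdot 3 - -35 + 6 \cdot 3 \left(-5\right)\right)\right)^{2} = -32173 - \left(-88 + \left(415 - 1080 + 35 + 18 \left(-5\right)\right)\right)^{2} = -32173 - \left(-88 + \left(415 - 1080 + 35 - 90\right)\right)^{2} = -32173 - \left(-88 - 720\right)^{2} = -32173 - \left(-808\right)^{2} = -32173 - 652864 = -685037$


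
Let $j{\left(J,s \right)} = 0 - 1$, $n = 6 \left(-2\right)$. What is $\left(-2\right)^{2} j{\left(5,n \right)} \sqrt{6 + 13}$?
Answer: $- 4 \sqrt{19} \approx -17.436$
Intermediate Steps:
$n = -12$
$j{\left(J,s \right)} = -1$
$\left(-2\right)^{2} j{\left(5,n \right)} \sqrt{6 + 13} = \left(-2\right)^{2} \left(-1\right) \sqrt{6 + 13} = 4 \left(-1\right) \sqrt{19} = - 4 \sqrt{19}$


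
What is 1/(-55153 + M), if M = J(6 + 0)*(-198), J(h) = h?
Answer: -1/56341 ≈ -1.7749e-5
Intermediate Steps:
M = -1188 (M = (6 + 0)*(-198) = 6*(-198) = -1188)
1/(-55153 + M) = 1/(-55153 - 1188) = 1/(-56341) = -1/56341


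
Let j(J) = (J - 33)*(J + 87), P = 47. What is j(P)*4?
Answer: 7504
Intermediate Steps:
j(J) = (-33 + J)*(87 + J)
j(P)*4 = (-2871 + 47² + 54*47)*4 = (-2871 + 2209 + 2538)*4 = 1876*4 = 7504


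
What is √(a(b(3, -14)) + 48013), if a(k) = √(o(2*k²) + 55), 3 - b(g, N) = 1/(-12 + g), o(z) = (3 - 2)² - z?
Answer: √(432117 + 2*√742)/3 ≈ 219.13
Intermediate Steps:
o(z) = 1 - z (o(z) = 1² - z = 1 - z)
b(g, N) = 3 - 1/(-12 + g)
a(k) = √(56 - 2*k²) (a(k) = √((1 - 2*k²) + 55) = √(56 - 2*k²))
√(a(b(3, -14)) + 48013) = √(√(56 - 2*(-37 + 3*3)²/(-12 + 3)²) + 48013) = √(√(56 - 2*(-37 + 9)²/81) + 48013) = √(√(56 - 2*(-⅑*(-28))²) + 48013) = √(√(56 - 2*(28/9)²) + 48013) = √(√(56 - 2*784/81) + 48013) = √(√(56 - 1568/81) + 48013) = √(√(2968/81) + 48013) = √(2*√742/9 + 48013) = √(48013 + 2*√742/9)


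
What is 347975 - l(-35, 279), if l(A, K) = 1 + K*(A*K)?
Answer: 3072409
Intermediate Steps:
l(A, K) = 1 + A*K²
347975 - l(-35, 279) = 347975 - (1 - 35*279²) = 347975 - (1 - 35*77841) = 347975 - (1 - 2724435) = 347975 - 1*(-2724434) = 347975 + 2724434 = 3072409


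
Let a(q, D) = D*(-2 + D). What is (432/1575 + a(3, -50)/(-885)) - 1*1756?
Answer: -54474604/30975 ≈ -1758.7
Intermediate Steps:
(432/1575 + a(3, -50)/(-885)) - 1*1756 = (432/1575 - 50*(-2 - 50)/(-885)) - 1*1756 = (432*(1/1575) - 50*(-52)*(-1/885)) - 1756 = (48/175 + 2600*(-1/885)) - 1756 = (48/175 - 520/177) - 1756 = -82504/30975 - 1756 = -54474604/30975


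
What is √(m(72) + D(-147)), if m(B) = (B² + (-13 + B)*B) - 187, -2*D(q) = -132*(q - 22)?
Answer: I*√1909 ≈ 43.692*I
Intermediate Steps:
D(q) = -1452 + 66*q (D(q) = -(-66)*(q - 22) = -(-66)*(-22 + q) = -(2904 - 132*q)/2 = -1452 + 66*q)
m(B) = -187 + B² + B*(-13 + B) (m(B) = (B² + B*(-13 + B)) - 187 = -187 + B² + B*(-13 + B))
√(m(72) + D(-147)) = √((-187 - 13*72 + 2*72²) + (-1452 + 66*(-147))) = √((-187 - 936 + 2*5184) + (-1452 - 9702)) = √((-187 - 936 + 10368) - 11154) = √(9245 - 11154) = √(-1909) = I*√1909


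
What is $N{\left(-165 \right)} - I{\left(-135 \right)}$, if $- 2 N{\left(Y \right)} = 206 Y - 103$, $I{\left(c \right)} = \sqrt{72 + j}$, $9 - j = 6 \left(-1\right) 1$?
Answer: $\frac{34093}{2} - \sqrt{87} \approx 17037.0$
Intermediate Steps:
$j = 15$ ($j = 9 - 6 \left(-1\right) 1 = 9 - \left(-6\right) 1 = 9 - -6 = 9 + 6 = 15$)
$I{\left(c \right)} = \sqrt{87}$ ($I{\left(c \right)} = \sqrt{72 + 15} = \sqrt{87}$)
$N{\left(Y \right)} = \frac{103}{2} - 103 Y$ ($N{\left(Y \right)} = - \frac{206 Y - 103}{2} = - \frac{-103 + 206 Y}{2} = \frac{103}{2} - 103 Y$)
$N{\left(-165 \right)} - I{\left(-135 \right)} = \left(\frac{103}{2} - -16995\right) - \sqrt{87} = \left(\frac{103}{2} + 16995\right) - \sqrt{87} = \frac{34093}{2} - \sqrt{87}$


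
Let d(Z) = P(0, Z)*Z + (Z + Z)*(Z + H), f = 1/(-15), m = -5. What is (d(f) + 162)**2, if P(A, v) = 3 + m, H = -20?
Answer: 1375074724/50625 ≈ 27162.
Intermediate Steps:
P(A, v) = -2 (P(A, v) = 3 - 5 = -2)
f = -1/15 ≈ -0.066667
d(Z) = -2*Z + 2*Z*(-20 + Z) (d(Z) = -2*Z + (Z + Z)*(Z - 20) = -2*Z + (2*Z)*(-20 + Z) = -2*Z + 2*Z*(-20 + Z))
(d(f) + 162)**2 = (2*(-1/15)*(-21 - 1/15) + 162)**2 = (2*(-1/15)*(-316/15) + 162)**2 = (632/225 + 162)**2 = (37082/225)**2 = 1375074724/50625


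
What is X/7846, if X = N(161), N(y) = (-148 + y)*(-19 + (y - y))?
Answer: -247/7846 ≈ -0.031481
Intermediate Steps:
N(y) = 2812 - 19*y (N(y) = (-148 + y)*(-19 + 0) = (-148 + y)*(-19) = 2812 - 19*y)
X = -247 (X = 2812 - 19*161 = 2812 - 3059 = -247)
X/7846 = -247/7846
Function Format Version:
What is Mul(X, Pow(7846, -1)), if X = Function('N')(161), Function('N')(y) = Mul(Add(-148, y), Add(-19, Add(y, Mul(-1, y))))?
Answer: Rational(-247, 7846) ≈ -0.031481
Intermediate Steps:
Function('N')(y) = Add(2812, Mul(-19, y)) (Function('N')(y) = Mul(Add(-148, y), Add(-19, 0)) = Mul(Add(-148, y), -19) = Add(2812, Mul(-19, y)))
X = -247 (X = Add(2812, Mul(-19, 161)) = Add(2812, -3059) = -247)
Mul(X, Pow(7846, -1)) = Mul(-247, Pow(7846, -1)) = Mul(-247, Rational(1, 7846)) = Rational(-247, 7846)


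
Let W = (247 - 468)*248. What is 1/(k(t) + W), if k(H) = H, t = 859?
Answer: -1/53949 ≈ -1.8536e-5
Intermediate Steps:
W = -54808 (W = -221*248 = -54808)
1/(k(t) + W) = 1/(859 - 54808) = 1/(-53949) = -1/53949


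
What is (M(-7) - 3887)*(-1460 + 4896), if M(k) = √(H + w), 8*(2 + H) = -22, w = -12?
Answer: -13355732 + 1718*I*√67 ≈ -1.3356e+7 + 14062.0*I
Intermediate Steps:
H = -19/4 (H = -2 + (⅛)*(-22) = -2 - 11/4 = -19/4 ≈ -4.7500)
M(k) = I*√67/2 (M(k) = √(-19/4 - 12) = √(-67/4) = I*√67/2)
(M(-7) - 3887)*(-1460 + 4896) = (I*√67/2 - 3887)*(-1460 + 4896) = (-3887 + I*√67/2)*3436 = -13355732 + 1718*I*√67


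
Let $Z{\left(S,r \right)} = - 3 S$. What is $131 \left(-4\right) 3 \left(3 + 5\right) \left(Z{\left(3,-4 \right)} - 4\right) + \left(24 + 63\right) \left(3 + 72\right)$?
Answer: $170013$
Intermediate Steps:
$131 \left(-4\right) 3 \left(3 + 5\right) \left(Z{\left(3,-4 \right)} - 4\right) + \left(24 + 63\right) \left(3 + 72\right) = 131 \left(-4\right) 3 \left(3 + 5\right) \left(\left(-3\right) 3 - 4\right) + \left(24 + 63\right) \left(3 + 72\right) = 131 \left(- 12 \cdot 8 \left(-9 - 4\right)\right) + 87 \cdot 75 = 131 \left(- 12 \cdot 8 \left(-13\right)\right) + 6525 = 131 \left(\left(-12\right) \left(-104\right)\right) + 6525 = 131 \cdot 1248 + 6525 = 163488 + 6525 = 170013$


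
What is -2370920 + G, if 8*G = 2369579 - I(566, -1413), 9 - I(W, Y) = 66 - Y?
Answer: -16596311/8 ≈ -2.0745e+6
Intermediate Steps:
I(W, Y) = -57 + Y (I(W, Y) = 9 - (66 - Y) = 9 + (-66 + Y) = -57 + Y)
G = 2371049/8 (G = (2369579 - (-57 - 1413))/8 = (2369579 - 1*(-1470))/8 = (2369579 + 1470)/8 = (⅛)*2371049 = 2371049/8 ≈ 2.9638e+5)
-2370920 + G = -2370920 + 2371049/8 = -16596311/8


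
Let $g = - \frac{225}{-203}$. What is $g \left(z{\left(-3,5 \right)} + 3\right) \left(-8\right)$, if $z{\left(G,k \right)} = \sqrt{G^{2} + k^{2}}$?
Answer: $- \frac{5400}{203} - \frac{1800 \sqrt{34}}{203} \approx -78.304$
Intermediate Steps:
$g = \frac{225}{203}$ ($g = \left(-225\right) \left(- \frac{1}{203}\right) = \frac{225}{203} \approx 1.1084$)
$g \left(z{\left(-3,5 \right)} + 3\right) \left(-8\right) = \frac{225 \left(\sqrt{\left(-3\right)^{2} + 5^{2}} + 3\right) \left(-8\right)}{203} = \frac{225 \left(\sqrt{9 + 25} + 3\right) \left(-8\right)}{203} = \frac{225 \left(\sqrt{34} + 3\right) \left(-8\right)}{203} = \frac{225 \left(3 + \sqrt{34}\right) \left(-8\right)}{203} = \frac{225 \left(-24 - 8 \sqrt{34}\right)}{203} = - \frac{5400}{203} - \frac{1800 \sqrt{34}}{203}$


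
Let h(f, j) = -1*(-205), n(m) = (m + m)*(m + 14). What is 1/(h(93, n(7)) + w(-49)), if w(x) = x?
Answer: 1/156 ≈ 0.0064103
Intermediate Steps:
n(m) = 2*m*(14 + m) (n(m) = (2*m)*(14 + m) = 2*m*(14 + m))
h(f, j) = 205
1/(h(93, n(7)) + w(-49)) = 1/(205 - 49) = 1/156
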